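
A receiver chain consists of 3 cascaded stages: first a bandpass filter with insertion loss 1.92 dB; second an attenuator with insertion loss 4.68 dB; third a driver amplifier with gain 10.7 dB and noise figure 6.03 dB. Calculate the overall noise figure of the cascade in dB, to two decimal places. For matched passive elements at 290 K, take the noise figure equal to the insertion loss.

Convert to linear (a loss of L dB is a gain of −L dB): F_i = 10^(NF_i/10), G_i = 10^(G_i,dB/10)
  Stage 1: F_1 = 10^(1.92/10) = 1.556, G_1 = 10^(−1.92/10) = 0.6427
  Stage 2: F_2 = 10^(4.68/10) = 2.938, G_2 = 10^(−4.68/10) = 0.3404
  Stage 3: F_3 = 10^(6.03/10) = 4.009, G_3 = 10^(10.7/10) = 11.75
Friis cascade:
  F = 1.556 + (2.938 − 1)/0.6427 + (4.009 − 1)/0.2188 = 18.32
NF = 10 log₁₀(18.32) = 12.63 dB

12.63 dB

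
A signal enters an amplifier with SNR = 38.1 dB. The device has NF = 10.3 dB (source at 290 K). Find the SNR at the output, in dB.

27.8 dB

By definition F = SNR_in/SNR_out, so in dB: SNR_out = SNR_in − NF
SNR_out = 38.1 − 10.3 = 27.8 dB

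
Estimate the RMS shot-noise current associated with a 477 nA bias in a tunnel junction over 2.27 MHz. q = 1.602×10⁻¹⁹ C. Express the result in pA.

589 pA

I_n = √(2qI·B)
2qI·B = 2 × 1.602×10⁻¹⁹ × 4.77×10⁻⁷ × 2.27×10⁶ = 3.47×10⁻¹⁹ A²
I_n = √(3.47×10⁻¹⁹) = 5.89×10⁻¹⁰ A = 589 pA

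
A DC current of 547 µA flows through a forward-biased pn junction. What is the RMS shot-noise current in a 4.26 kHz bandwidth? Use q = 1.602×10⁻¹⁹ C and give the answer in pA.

I_n = √(2qI·B)
2qI·B = 2 × 1.602×10⁻¹⁹ × 5.47×10⁻⁴ × 4.26×10³ = 7.47×10⁻¹⁹ A²
I_n = √(7.47×10⁻¹⁹) = 8.64×10⁻¹⁰ A = 864 pA

864 pA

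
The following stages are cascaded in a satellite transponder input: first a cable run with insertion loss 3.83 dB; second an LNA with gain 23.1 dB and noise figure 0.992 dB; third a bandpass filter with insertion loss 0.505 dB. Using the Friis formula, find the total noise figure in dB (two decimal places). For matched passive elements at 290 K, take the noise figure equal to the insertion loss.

Convert to linear (a loss of L dB is a gain of −L dB): F_i = 10^(NF_i/10), G_i = 10^(G_i,dB/10)
  Stage 1: F_1 = 10^(3.83/10) = 2.415, G_1 = 10^(−3.83/10) = 0.4140
  Stage 2: F_2 = 10^(0.992/10) = 1.257, G_2 = 10^(23.1/10) = 204.2
  Stage 3: F_3 = 10^(0.505/10) = 1.123, G_3 = 10^(−0.505/10) = 0.8902
Friis cascade:
  F = 2.415 + (1.257 − 1)/0.4140 + (1.123 − 1)/84.53 = 3.037
NF = 10 log₁₀(3.037) = 4.82 dB

4.82 dB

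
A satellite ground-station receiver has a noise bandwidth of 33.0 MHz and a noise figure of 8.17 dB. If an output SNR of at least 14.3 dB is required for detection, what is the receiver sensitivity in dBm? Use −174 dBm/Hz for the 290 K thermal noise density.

Sensitivity = −174 + 10 log₁₀(B) + NF + SNR_min
= −174 + 75.19 + 8.17 + 14.3
= −76.34 dBm → −76.3 dBm

−76.3 dBm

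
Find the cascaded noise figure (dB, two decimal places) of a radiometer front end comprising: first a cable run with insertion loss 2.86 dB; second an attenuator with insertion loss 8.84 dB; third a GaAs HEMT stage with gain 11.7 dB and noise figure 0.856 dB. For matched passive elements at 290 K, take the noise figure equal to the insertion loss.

12.56 dB

Convert to linear (a loss of L dB is a gain of −L dB): F_i = 10^(NF_i/10), G_i = 10^(G_i,dB/10)
  Stage 1: F_1 = 10^(2.86/10) = 1.932, G_1 = 10^(−2.86/10) = 0.5176
  Stage 2: F_2 = 10^(8.84/10) = 7.656, G_2 = 10^(−8.84/10) = 0.1306
  Stage 3: F_3 = 10^(0.856/10) = 1.218, G_3 = 10^(11.7/10) = 14.79
Friis cascade:
  F = 1.932 + (7.656 − 1)/0.5176 + (1.218 − 1)/0.06761 = 18.01
NF = 10 log₁₀(18.01) = 12.56 dB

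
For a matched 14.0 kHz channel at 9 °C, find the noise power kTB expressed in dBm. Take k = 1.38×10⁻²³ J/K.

−132.6 dBm

T = 9 °C + 273.15 = 282.15 K
P_n = kTB = 1.38×10⁻²³ × 282.15 × 1.40×10⁴ = 5.45×10⁻¹⁷ W
In dBm: 10 log₁₀(5.45×10⁻¹⁷ / 10⁻³) = −132.6 dBm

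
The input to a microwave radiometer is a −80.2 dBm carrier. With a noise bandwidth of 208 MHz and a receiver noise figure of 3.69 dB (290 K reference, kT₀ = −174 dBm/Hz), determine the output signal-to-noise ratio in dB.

6.9 dB

Noise floor: N = −174 + 10 log₁₀(B) + NF
10 log₁₀(2.08×10⁸) = 83.18 dB
N = −174 + 83.18 + 3.69 = −87.13 dBm
SNR = P_sig − N = −80.2 − (−87.13) = 6.93 dB → 6.9 dB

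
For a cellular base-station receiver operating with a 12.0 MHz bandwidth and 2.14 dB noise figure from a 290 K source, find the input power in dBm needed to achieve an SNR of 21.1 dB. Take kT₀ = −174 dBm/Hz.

−80.0 dBm

Sensitivity = −174 + 10 log₁₀(B) + NF + SNR_min
= −174 + 70.79 + 2.14 + 21.1
= −79.97 dBm → −80.0 dBm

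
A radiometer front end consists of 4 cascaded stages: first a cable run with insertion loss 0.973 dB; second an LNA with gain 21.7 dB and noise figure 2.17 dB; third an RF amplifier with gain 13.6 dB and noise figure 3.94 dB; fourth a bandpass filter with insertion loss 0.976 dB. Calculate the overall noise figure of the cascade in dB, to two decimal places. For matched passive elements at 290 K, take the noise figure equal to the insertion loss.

3.17 dB

Convert to linear (a loss of L dB is a gain of −L dB): F_i = 10^(NF_i/10), G_i = 10^(G_i,dB/10)
  Stage 1: F_1 = 10^(0.973/10) = 1.251, G_1 = 10^(−0.973/10) = 0.7993
  Stage 2: F_2 = 10^(2.17/10) = 1.648, G_2 = 10^(21.7/10) = 147.9
  Stage 3: F_3 = 10^(3.94/10) = 2.477, G_3 = 10^(13.6/10) = 22.91
  Stage 4: F_4 = 10^(0.976/10) = 1.252, G_4 = 10^(−0.976/10) = 0.7987
Friis cascade:
  F = 1.251 + (1.648 − 1)/0.7993 + (2.477 − 1)/118.2 + (1.252 − 1)/2708 = 2.075
NF = 10 log₁₀(2.075) = 3.17 dB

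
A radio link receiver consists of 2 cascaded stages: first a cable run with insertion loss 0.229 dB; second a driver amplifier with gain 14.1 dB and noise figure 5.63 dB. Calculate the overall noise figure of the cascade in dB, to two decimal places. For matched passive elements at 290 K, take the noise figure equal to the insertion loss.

5.86 dB

Convert to linear (a loss of L dB is a gain of −L dB): F_i = 10^(NF_i/10), G_i = 10^(G_i,dB/10)
  Stage 1: F_1 = 10^(0.229/10) = 1.054, G_1 = 10^(−0.229/10) = 0.9486
  Stage 2: F_2 = 10^(5.63/10) = 3.656, G_2 = 10^(14.1/10) = 25.70
Friis cascade:
  F = 1.054 + (3.656 − 1)/0.9486 = 3.854
NF = 10 log₁₀(3.854) = 5.86 dB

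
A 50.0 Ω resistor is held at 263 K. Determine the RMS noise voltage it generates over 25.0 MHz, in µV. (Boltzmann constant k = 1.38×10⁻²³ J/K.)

4.26 µV

V_n = √(4kTRB)
4kTRB = 4 × 1.38×10⁻²³ × 263 × 5.00×10¹ × 2.50×10⁷ = 1.81×10⁻¹¹ V²
V_n = √(1.81×10⁻¹¹) = 4.26×10⁻⁶ V = 4.26 µV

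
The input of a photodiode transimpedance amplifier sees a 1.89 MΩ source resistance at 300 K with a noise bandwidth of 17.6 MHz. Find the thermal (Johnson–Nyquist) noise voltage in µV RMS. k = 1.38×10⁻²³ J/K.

V_n = √(4kTRB)
4kTRB = 4 × 1.38×10⁻²³ × 300 × 1.89×10⁶ × 1.76×10⁷ = 5.51×10⁻⁷ V²
V_n = √(5.51×10⁻⁷) = 7.42×10⁻⁴ V = 742 µV

742 µV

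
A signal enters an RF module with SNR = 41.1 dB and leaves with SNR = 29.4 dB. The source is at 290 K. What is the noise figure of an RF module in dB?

NF (dB) = SNR_in(dB) − SNR_out(dB) when the source is at T₀
NF = 41.1 − 29.4 = 11.7 dB

11.7 dB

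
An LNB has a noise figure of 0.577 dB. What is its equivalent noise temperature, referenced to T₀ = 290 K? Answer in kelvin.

F = 10^(0.577/10) = 1.14209
T_e = (F − 1)·T₀ = (1.14209 − 1) × 290 = 41.2 K

41.2 K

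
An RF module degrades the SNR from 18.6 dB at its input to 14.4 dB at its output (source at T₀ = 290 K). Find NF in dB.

NF (dB) = SNR_in(dB) − SNR_out(dB) when the source is at T₀
NF = 18.6 − 14.4 = 4.2 dB

4.2 dB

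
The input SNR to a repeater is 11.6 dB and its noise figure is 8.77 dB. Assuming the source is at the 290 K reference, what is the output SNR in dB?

2.83 dB

By definition F = SNR_in/SNR_out, so in dB: SNR_out = SNR_in − NF
SNR_out = 11.6 − 8.77 = 2.83 dB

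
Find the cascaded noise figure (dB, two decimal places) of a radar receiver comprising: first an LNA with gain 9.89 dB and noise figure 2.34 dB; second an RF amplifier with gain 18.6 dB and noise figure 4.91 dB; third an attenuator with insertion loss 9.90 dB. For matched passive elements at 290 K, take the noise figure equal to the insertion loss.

2.88 dB

Convert to linear (a loss of L dB is a gain of −L dB): F_i = 10^(NF_i/10), G_i = 10^(G_i,dB/10)
  Stage 1: F_1 = 10^(2.34/10) = 1.714, G_1 = 10^(9.89/10) = 9.750
  Stage 2: F_2 = 10^(4.91/10) = 3.097, G_2 = 10^(18.6/10) = 72.44
  Stage 3: F_3 = 10^(9.90/10) = 9.772, G_3 = 10^(−9.90/10) = 0.1023
Friis cascade:
  F = 1.714 + (3.097 − 1)/9.750 + (9.772 − 1)/706.3 = 1.941
NF = 10 log₁₀(1.941) = 2.88 dB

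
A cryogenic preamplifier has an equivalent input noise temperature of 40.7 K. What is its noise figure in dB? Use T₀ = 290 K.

F = 1 + T_e/T₀ = 1 + 40.7/290 = 1.14034
NF = 10 log₁₀(1.14034) = 0.570 dB

0.570 dB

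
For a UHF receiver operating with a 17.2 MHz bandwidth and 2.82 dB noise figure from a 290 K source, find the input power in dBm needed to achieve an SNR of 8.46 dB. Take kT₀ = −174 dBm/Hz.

Sensitivity = −174 + 10 log₁₀(B) + NF + SNR_min
= −174 + 72.36 + 2.82 + 8.46
= −90.36 dBm → −90.4 dBm

−90.4 dBm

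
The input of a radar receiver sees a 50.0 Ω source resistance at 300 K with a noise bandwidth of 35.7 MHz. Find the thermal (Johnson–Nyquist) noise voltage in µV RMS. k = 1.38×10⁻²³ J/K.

V_n = √(4kTRB)
4kTRB = 4 × 1.38×10⁻²³ × 300 × 5.00×10¹ × 3.57×10⁷ = 2.96×10⁻¹¹ V²
V_n = √(2.96×10⁻¹¹) = 5.44×10⁻⁶ V = 5.44 µV

5.44 µV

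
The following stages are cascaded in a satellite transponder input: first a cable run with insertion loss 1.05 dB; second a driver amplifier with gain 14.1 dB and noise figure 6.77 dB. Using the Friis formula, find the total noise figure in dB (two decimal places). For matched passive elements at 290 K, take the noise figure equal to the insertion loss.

7.82 dB

Convert to linear (a loss of L dB is a gain of −L dB): F_i = 10^(NF_i/10), G_i = 10^(G_i,dB/10)
  Stage 1: F_1 = 10^(1.05/10) = 1.274, G_1 = 10^(−1.05/10) = 0.7852
  Stage 2: F_2 = 10^(6.77/10) = 4.753, G_2 = 10^(14.1/10) = 25.70
Friis cascade:
  F = 1.274 + (4.753 − 1)/0.7852 = 6.053
NF = 10 log₁₀(6.053) = 7.82 dB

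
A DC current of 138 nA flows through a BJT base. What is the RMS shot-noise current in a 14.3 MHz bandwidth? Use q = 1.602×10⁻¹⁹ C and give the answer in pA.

795 pA

I_n = √(2qI·B)
2qI·B = 2 × 1.602×10⁻¹⁹ × 1.38×10⁻⁷ × 1.43×10⁷ = 6.32×10⁻¹⁹ A²
I_n = √(6.32×10⁻¹⁹) = 7.95×10⁻¹⁰ A = 795 pA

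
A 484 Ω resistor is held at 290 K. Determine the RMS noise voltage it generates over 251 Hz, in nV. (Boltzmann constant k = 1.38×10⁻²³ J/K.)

44.1 nV

V_n = √(4kTRB)
4kTRB = 4 × 1.38×10⁻²³ × 290 × 4.84×10² × 2.51×10² = 1.94×10⁻¹⁵ V²
V_n = √(1.94×10⁻¹⁵) = 4.41×10⁻⁸ V = 44.1 nV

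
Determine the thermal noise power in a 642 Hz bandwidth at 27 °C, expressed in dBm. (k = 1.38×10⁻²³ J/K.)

T = 27 °C + 273.15 = 300.15 K
P_n = kTB = 1.38×10⁻²³ × 300.15 × 6.42×10² = 2.66×10⁻¹⁸ W
In dBm: 10 log₁₀(2.66×10⁻¹⁸ / 10⁻³) = −145.8 dBm

−145.8 dBm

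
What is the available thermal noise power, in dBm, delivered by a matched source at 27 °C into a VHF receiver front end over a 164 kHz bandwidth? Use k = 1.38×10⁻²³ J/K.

−121.7 dBm

T = 27 °C + 273.15 = 300.15 K
P_n = kTB = 1.38×10⁻²³ × 300.15 × 1.64×10⁵ = 6.79×10⁻¹⁶ W
In dBm: 10 log₁₀(6.79×10⁻¹⁶ / 10⁻³) = −121.7 dBm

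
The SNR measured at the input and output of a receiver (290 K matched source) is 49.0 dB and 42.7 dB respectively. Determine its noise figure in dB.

6.3 dB

NF (dB) = SNR_in(dB) − SNR_out(dB) when the source is at T₀
NF = 49.0 − 42.7 = 6.3 dB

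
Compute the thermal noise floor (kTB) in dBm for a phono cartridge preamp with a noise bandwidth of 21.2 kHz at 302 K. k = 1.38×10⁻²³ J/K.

P_n = kTB = 1.38×10⁻²³ × 302 × 2.12×10⁴ = 8.84×10⁻¹⁷ W
In dBm: 10 log₁₀(8.84×10⁻¹⁷ / 10⁻³) = −130.5 dBm

−130.5 dBm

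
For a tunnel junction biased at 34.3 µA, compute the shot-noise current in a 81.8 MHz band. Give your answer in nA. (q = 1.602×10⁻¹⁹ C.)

30.0 nA

I_n = √(2qI·B)
2qI·B = 2 × 1.602×10⁻¹⁹ × 3.43×10⁻⁵ × 8.18×10⁷ = 8.99×10⁻¹⁶ A²
I_n = √(8.99×10⁻¹⁶) = 3.00×10⁻⁸ A = 30.0 nA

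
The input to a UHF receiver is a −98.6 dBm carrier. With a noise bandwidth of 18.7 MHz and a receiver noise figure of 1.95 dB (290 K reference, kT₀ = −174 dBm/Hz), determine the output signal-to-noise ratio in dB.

0.7 dB

Noise floor: N = −174 + 10 log₁₀(B) + NF
10 log₁₀(1.87×10⁷) = 72.72 dB
N = −174 + 72.72 + 1.95 = −99.33 dBm
SNR = P_sig − N = −98.6 − (−99.33) = 0.73 dB → 0.7 dB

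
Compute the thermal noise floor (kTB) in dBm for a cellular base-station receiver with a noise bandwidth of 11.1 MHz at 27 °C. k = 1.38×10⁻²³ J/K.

T = 27 °C + 273.15 = 300.15 K
P_n = kTB = 1.38×10⁻²³ × 300.15 × 1.11×10⁷ = 4.60×10⁻¹⁴ W
In dBm: 10 log₁₀(4.60×10⁻¹⁴ / 10⁻³) = −103.4 dBm

−103.4 dBm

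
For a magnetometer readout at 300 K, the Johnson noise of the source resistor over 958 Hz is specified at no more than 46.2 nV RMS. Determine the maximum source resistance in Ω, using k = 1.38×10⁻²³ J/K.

135 Ω

Johnson–Nyquist: V_n = √(4kTRB) ⇒ R = V_n² / (4kTB)
4kTB = 4 × 1.38×10⁻²³ × 300 × 9.58×10² = 1.59×10⁻¹⁷
R = (4.62×10⁻⁸)² / 1.59×10⁻¹⁷ = 1.35×10² Ω = 135 Ω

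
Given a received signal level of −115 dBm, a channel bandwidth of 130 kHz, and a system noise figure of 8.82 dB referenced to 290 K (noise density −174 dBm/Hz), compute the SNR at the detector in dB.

Noise floor: N = −174 + 10 log₁₀(B) + NF
10 log₁₀(1.30×10⁵) = 51.14 dB
N = −174 + 51.14 + 8.82 = −114.04 dBm
SNR = P_sig − N = −115 − (−114.04) = −0.96 dB → −1.0 dB

−1.0 dB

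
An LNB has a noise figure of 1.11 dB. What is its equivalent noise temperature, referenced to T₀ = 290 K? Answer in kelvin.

84.5 K

F = 10^(1.11/10) = 1.29122
T_e = (F − 1)·T₀ = (1.29122 − 1) × 290 = 84.5 K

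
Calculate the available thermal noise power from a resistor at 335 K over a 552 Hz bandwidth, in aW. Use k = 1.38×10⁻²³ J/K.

P_n = kTB = 1.38×10⁻²³ × 335 × 5.52×10² = 2.55×10⁻¹⁸ W = 2.55 aW

2.55 aW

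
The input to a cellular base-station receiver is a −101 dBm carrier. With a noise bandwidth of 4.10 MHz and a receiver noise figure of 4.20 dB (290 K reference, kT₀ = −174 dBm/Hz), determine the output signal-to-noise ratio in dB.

Noise floor: N = −174 + 10 log₁₀(B) + NF
10 log₁₀(4.10×10⁶) = 66.13 dB
N = −174 + 66.13 + 4.20 = −103.67 dBm
SNR = P_sig − N = −101 − (−103.67) = 2.67 dB → 2.7 dB

2.7 dB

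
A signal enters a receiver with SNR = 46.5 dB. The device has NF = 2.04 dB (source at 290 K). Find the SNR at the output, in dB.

By definition F = SNR_in/SNR_out, so in dB: SNR_out = SNR_in − NF
SNR_out = 46.5 − 2.04 = 44.46 dB

44.46 dB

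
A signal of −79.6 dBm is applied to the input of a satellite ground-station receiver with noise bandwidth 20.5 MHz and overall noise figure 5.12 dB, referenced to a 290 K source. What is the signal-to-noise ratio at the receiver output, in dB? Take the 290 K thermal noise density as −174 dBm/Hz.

16.2 dB

Noise floor: N = −174 + 10 log₁₀(B) + NF
10 log₁₀(2.05×10⁷) = 73.12 dB
N = −174 + 73.12 + 5.12 = −95.76 dBm
SNR = P_sig − N = −79.6 − (−95.76) = 16.16 dB → 16.2 dB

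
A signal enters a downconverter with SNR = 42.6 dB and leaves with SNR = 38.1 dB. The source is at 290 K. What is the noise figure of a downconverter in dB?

4.5 dB

NF (dB) = SNR_in(dB) − SNR_out(dB) when the source is at T₀
NF = 42.6 − 38.1 = 4.5 dB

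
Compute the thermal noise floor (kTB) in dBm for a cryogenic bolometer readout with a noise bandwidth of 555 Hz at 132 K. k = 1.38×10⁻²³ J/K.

−150.0 dBm

P_n = kTB = 1.38×10⁻²³ × 132 × 5.55×10² = 1.01×10⁻¹⁸ W
In dBm: 10 log₁₀(1.01×10⁻¹⁸ / 10⁻³) = −150.0 dBm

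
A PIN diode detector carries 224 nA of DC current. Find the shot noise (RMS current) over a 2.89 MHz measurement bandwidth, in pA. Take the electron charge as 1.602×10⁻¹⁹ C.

455 pA

I_n = √(2qI·B)
2qI·B = 2 × 1.602×10⁻¹⁹ × 2.24×10⁻⁷ × 2.89×10⁶ = 2.07×10⁻¹⁹ A²
I_n = √(2.07×10⁻¹⁹) = 4.55×10⁻¹⁰ A = 455 pA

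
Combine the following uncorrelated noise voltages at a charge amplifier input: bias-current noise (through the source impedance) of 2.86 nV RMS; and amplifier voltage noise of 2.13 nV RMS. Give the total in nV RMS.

Uncorrelated sources add in power (mean-square): V_tot = √(ΣV_i²)
V_tot = √[(2.86×10⁻⁹)² + (2.13×10⁻⁹)²] = 3.57×10⁻⁹ V = 3.57 nV

3.57 nV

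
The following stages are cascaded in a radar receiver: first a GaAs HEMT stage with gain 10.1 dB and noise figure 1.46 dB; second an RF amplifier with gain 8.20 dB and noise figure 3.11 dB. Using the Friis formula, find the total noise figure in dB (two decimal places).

Convert to linear (a loss of L dB is a gain of −L dB): F_i = 10^(NF_i/10), G_i = 10^(G_i,dB/10)
  Stage 1: F_1 = 10^(1.46/10) = 1.400, G_1 = 10^(10.1/10) = 10.23
  Stage 2: F_2 = 10^(3.11/10) = 2.046, G_2 = 10^(8.20/10) = 6.607
Friis cascade:
  F = 1.400 + (2.046 − 1)/10.23 = 1.502
NF = 10 log₁₀(1.502) = 1.77 dB

1.77 dB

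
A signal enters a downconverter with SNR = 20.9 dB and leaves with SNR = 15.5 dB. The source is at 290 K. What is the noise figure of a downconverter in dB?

NF (dB) = SNR_in(dB) − SNR_out(dB) when the source is at T₀
NF = 20.9 − 15.5 = 5.4 dB

5.4 dB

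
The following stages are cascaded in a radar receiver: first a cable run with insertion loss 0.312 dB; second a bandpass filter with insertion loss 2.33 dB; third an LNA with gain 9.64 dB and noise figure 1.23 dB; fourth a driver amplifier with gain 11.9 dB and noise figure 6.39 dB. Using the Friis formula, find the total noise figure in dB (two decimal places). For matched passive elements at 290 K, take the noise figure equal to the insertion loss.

4.93 dB

Convert to linear (a loss of L dB is a gain of −L dB): F_i = 10^(NF_i/10), G_i = 10^(G_i,dB/10)
  Stage 1: F_1 = 10^(0.312/10) = 1.074, G_1 = 10^(−0.312/10) = 0.9307
  Stage 2: F_2 = 10^(2.33/10) = 1.710, G_2 = 10^(−2.33/10) = 0.5848
  Stage 3: F_3 = 10^(1.23/10) = 1.327, G_3 = 10^(9.64/10) = 9.204
  Stage 4: F_4 = 10^(6.39/10) = 4.355, G_4 = 10^(11.9/10) = 15.49
Friis cascade:
  F = 1.074 + (1.710 − 1)/0.9307 + (1.327 − 1)/0.5443 + (4.355 − 1)/5.010 = 3.109
NF = 10 log₁₀(3.109) = 4.93 dB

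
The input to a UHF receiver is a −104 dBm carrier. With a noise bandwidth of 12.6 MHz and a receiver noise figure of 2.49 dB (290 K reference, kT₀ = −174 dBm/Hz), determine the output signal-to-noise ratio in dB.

−3.5 dB

Noise floor: N = −174 + 10 log₁₀(B) + NF
10 log₁₀(1.26×10⁷) = 71 dB
N = −174 + 71 + 2.49 = −100.51 dBm
SNR = P_sig − N = −104 − (−100.51) = −3.49 dB → −3.5 dB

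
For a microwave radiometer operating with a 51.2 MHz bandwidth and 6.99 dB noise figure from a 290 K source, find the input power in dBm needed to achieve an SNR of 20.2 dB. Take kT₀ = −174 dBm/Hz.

−69.7 dBm

Sensitivity = −174 + 10 log₁₀(B) + NF + SNR_min
= −174 + 77.09 + 6.99 + 20.2
= −69.72 dBm → −69.7 dBm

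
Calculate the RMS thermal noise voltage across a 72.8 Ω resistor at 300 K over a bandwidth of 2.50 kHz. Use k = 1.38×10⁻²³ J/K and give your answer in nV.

V_n = √(4kTRB)
4kTRB = 4 × 1.38×10⁻²³ × 300 × 7.28×10¹ × 2.50×10³ = 3.01×10⁻¹⁵ V²
V_n = √(3.01×10⁻¹⁵) = 5.49×10⁻⁸ V = 54.9 nV

54.9 nV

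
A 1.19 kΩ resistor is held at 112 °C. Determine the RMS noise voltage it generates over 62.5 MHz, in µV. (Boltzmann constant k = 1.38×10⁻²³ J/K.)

39.8 µV

T = 112 °C + 273.15 = 385.15 K
V_n = √(4kTRB)
4kTRB = 4 × 1.38×10⁻²³ × 385.15 × 1.19×10³ × 6.25×10⁷ = 1.58×10⁻⁹ V²
V_n = √(1.58×10⁻⁹) = 3.98×10⁻⁵ V = 39.8 µV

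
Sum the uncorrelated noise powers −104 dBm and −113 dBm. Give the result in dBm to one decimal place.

Convert to linear, add, convert back:
P₁ = 3.98×10⁻¹⁴ W, P₂ = 5.01×10⁻¹⁵ W
P_tot = 4.48×10⁻¹⁴ W → 10 log₁₀(P_tot / 10⁻³) = −103.5 dBm

−103.5 dBm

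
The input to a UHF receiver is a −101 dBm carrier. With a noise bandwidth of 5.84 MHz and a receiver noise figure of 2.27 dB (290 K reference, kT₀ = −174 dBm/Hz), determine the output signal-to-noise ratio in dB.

Noise floor: N = −174 + 10 log₁₀(B) + NF
10 log₁₀(5.84×10⁶) = 67.66 dB
N = −174 + 67.66 + 2.27 = −104.07 dBm
SNR = P_sig − N = −101 − (−104.07) = 3.07 dB → 3.1 dB

3.1 dB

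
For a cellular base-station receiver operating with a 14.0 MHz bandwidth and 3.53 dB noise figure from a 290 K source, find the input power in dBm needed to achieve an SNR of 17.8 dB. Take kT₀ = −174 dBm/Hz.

Sensitivity = −174 + 10 log₁₀(B) + NF + SNR_min
= −174 + 71.46 + 3.53 + 17.8
= −81.21 dBm → −81.2 dBm

−81.2 dBm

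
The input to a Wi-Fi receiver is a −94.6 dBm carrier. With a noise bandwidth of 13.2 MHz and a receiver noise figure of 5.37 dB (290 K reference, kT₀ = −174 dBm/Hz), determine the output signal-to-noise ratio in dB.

2.8 dB

Noise floor: N = −174 + 10 log₁₀(B) + NF
10 log₁₀(1.32×10⁷) = 71.21 dB
N = −174 + 71.21 + 5.37 = −97.42 dBm
SNR = P_sig − N = −94.6 − (−97.42) = 2.82 dB → 2.8 dB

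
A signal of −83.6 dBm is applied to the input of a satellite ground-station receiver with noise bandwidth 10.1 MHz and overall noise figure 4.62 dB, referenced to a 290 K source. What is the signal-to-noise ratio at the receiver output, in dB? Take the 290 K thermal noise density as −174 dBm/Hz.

15.7 dB

Noise floor: N = −174 + 10 log₁₀(B) + NF
10 log₁₀(1.01×10⁷) = 70.04 dB
N = −174 + 70.04 + 4.62 = −99.34 dBm
SNR = P_sig − N = −83.6 − (−99.34) = 15.74 dB → 15.7 dB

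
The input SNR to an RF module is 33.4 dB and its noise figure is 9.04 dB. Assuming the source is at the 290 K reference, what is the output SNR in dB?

By definition F = SNR_in/SNR_out, so in dB: SNR_out = SNR_in − NF
SNR_out = 33.4 − 9.04 = 24.36 dB

24.36 dB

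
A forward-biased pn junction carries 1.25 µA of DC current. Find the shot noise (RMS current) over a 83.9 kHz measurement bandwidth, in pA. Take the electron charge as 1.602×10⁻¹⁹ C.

I_n = √(2qI·B)
2qI·B = 2 × 1.602×10⁻¹⁹ × 1.25×10⁻⁶ × 8.39×10⁴ = 3.36×10⁻²⁰ A²
I_n = √(3.36×10⁻²⁰) = 1.83×10⁻¹⁰ A = 183 pA

183 pA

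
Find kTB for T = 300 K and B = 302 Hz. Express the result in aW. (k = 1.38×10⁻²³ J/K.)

P_n = kTB = 1.38×10⁻²³ × 300 × 3.02×10² = 1.25×10⁻¹⁸ W = 1.25 aW

1.25 aW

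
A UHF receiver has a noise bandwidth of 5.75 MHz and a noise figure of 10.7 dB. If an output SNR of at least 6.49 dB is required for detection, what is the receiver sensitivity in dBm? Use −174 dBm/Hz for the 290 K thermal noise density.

−89.2 dBm

Sensitivity = −174 + 10 log₁₀(B) + NF + SNR_min
= −174 + 67.6 + 10.7 + 6.49
= −89.21 dBm → −89.2 dBm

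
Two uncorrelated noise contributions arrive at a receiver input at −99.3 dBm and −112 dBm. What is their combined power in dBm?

Convert to linear, add, convert back:
P₁ = 1.17×10⁻¹³ W, P₂ = 6.31×10⁻¹⁵ W
P_tot = 1.24×10⁻¹³ W → 10 log₁₀(P_tot / 10⁻³) = −99.1 dBm

−99.1 dBm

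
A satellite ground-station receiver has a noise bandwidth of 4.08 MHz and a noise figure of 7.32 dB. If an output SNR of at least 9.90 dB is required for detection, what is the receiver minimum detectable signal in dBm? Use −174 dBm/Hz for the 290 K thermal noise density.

Sensitivity = −174 + 10 log₁₀(B) + NF + SNR_min
= −174 + 66.11 + 7.32 + 9.90
= −90.67 dBm → −90.7 dBm

−90.7 dBm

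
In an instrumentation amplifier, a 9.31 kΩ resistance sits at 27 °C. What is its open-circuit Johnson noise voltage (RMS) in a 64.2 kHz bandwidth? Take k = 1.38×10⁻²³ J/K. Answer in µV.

T = 27 °C + 273.15 = 300.15 K
V_n = √(4kTRB)
4kTRB = 4 × 1.38×10⁻²³ × 300.15 × 9.31×10³ × 6.42×10⁴ = 9.90×10⁻¹² V²
V_n = √(9.90×10⁻¹²) = 3.15×10⁻⁶ V = 3.15 µV

3.15 µV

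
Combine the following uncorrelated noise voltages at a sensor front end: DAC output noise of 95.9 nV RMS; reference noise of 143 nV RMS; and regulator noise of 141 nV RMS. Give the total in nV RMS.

Uncorrelated sources add in power (mean-square): V_tot = √(ΣV_i²)
V_tot = √[(9.59×10⁻⁸)² + (1.43×10⁻⁷)² + (1.41×10⁻⁷)²] = 2.23×10⁻⁷ V = 223 nV

223 nV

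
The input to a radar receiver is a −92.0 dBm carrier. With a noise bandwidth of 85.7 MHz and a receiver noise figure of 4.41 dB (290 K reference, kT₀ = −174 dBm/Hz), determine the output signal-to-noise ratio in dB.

−1.7 dB

Noise floor: N = −174 + 10 log₁₀(B) + NF
10 log₁₀(8.57×10⁷) = 79.33 dB
N = −174 + 79.33 + 4.41 = −90.26 dBm
SNR = P_sig − N = −92.0 − (−90.26) = −1.74 dB → −1.7 dB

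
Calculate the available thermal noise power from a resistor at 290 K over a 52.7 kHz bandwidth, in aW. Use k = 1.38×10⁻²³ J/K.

211 aW

P_n = kTB = 1.38×10⁻²³ × 290 × 5.27×10⁴ = 2.11×10⁻¹⁶ W = 211 aW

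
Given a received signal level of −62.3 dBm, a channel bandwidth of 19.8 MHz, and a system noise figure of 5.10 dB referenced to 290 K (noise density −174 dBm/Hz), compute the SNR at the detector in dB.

33.6 dB

Noise floor: N = −174 + 10 log₁₀(B) + NF
10 log₁₀(1.98×10⁷) = 72.97 dB
N = −174 + 72.97 + 5.10 = −95.93 dBm
SNR = P_sig − N = −62.3 − (−95.93) = 33.63 dB → 33.6 dB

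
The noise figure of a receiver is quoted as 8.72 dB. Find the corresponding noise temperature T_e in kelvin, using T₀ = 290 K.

F = 10^(8.72/10) = 7.44732
T_e = (F − 1)·T₀ = (7.44732 − 1) × 290 = 1870 K

1870 K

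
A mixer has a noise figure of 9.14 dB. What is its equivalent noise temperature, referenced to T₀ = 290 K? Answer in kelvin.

2089 K

F = 10^(9.14/10) = 8.20352
T_e = (F − 1)·T₀ = (8.20352 − 1) × 290 = 2089 K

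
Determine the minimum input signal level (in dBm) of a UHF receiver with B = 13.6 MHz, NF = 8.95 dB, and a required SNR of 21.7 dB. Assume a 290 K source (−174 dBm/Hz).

−72.0 dBm

Sensitivity = −174 + 10 log₁₀(B) + NF + SNR_min
= −174 + 71.34 + 8.95 + 21.7
= −72.01 dBm → −72.0 dBm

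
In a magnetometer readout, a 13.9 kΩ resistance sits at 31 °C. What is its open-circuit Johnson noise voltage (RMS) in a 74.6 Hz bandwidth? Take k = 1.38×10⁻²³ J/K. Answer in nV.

132 nV

T = 31 °C + 273.15 = 304.15 K
V_n = √(4kTRB)
4kTRB = 4 × 1.38×10⁻²³ × 304.15 × 1.39×10⁴ × 7.46×10¹ = 1.74×10⁻¹⁴ V²
V_n = √(1.74×10⁻¹⁴) = 1.32×10⁻⁷ V = 132 nV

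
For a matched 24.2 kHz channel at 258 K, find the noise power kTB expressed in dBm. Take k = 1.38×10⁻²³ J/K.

P_n = kTB = 1.38×10⁻²³ × 258 × 2.42×10⁴ = 8.62×10⁻¹⁷ W
In dBm: 10 log₁₀(8.62×10⁻¹⁷ / 10⁻³) = −130.6 dBm

−130.6 dBm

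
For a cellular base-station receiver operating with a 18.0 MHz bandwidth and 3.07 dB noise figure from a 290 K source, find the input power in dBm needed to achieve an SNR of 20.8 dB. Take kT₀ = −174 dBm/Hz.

Sensitivity = −174 + 10 log₁₀(B) + NF + SNR_min
= −174 + 72.55 + 3.07 + 20.8
= −77.58 dBm → −77.6 dBm

−77.6 dBm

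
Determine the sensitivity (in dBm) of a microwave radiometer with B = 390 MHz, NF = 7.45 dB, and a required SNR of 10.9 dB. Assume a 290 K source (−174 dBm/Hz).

−69.7 dBm

Sensitivity = −174 + 10 log₁₀(B) + NF + SNR_min
= −174 + 85.91 + 7.45 + 10.9
= −69.74 dBm → −69.7 dBm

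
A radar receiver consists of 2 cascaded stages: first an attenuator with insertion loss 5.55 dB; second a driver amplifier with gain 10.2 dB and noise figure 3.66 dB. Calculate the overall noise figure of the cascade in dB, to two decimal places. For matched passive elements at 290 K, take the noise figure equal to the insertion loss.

9.21 dB

Convert to linear (a loss of L dB is a gain of −L dB): F_i = 10^(NF_i/10), G_i = 10^(G_i,dB/10)
  Stage 1: F_1 = 10^(5.55/10) = 3.589, G_1 = 10^(−5.55/10) = 0.2786
  Stage 2: F_2 = 10^(3.66/10) = 2.323, G_2 = 10^(10.2/10) = 10.47
Friis cascade:
  F = 3.589 + (2.323 − 1)/0.2786 = 8.337
NF = 10 log₁₀(8.337) = 9.21 dB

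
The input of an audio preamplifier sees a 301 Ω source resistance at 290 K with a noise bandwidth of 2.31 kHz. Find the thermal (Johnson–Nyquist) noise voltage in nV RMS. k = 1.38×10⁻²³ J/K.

V_n = √(4kTRB)
4kTRB = 4 × 1.38×10⁻²³ × 290 × 3.01×10² × 2.31×10³ = 1.11×10⁻¹⁴ V²
V_n = √(1.11×10⁻¹⁴) = 1.06×10⁻⁷ V = 106 nV

106 nV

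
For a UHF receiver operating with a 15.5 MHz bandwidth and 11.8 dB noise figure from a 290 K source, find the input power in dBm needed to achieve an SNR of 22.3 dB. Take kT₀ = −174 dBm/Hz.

−68.0 dBm

Sensitivity = −174 + 10 log₁₀(B) + NF + SNR_min
= −174 + 71.9 + 11.8 + 22.3
= −68.0 dBm → −68.0 dBm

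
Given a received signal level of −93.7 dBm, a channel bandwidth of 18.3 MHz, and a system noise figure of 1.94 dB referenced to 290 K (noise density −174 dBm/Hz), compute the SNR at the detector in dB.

Noise floor: N = −174 + 10 log₁₀(B) + NF
10 log₁₀(1.83×10⁷) = 72.62 dB
N = −174 + 72.62 + 1.94 = −99.44 dBm
SNR = P_sig − N = −93.7 − (−99.44) = 5.74 dB → 5.7 dB

5.7 dB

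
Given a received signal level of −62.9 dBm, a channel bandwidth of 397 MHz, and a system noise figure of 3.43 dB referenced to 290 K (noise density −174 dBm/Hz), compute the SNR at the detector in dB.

21.7 dB

Noise floor: N = −174 + 10 log₁₀(B) + NF
10 log₁₀(3.97×10⁸) = 85.99 dB
N = −174 + 85.99 + 3.43 = −84.58 dBm
SNR = P_sig − N = −62.9 − (−84.58) = 21.68 dB → 21.7 dB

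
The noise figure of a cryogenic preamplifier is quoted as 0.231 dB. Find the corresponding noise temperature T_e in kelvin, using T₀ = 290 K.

15.8 K

F = 10^(0.231/10) = 1.05463
T_e = (F − 1)·T₀ = (1.05463 − 1) × 290 = 15.8 K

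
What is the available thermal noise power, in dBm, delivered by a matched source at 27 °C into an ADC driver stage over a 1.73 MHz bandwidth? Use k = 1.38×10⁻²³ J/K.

T = 27 °C + 273.15 = 300.15 K
P_n = kTB = 1.38×10⁻²³ × 300.15 × 1.73×10⁶ = 7.17×10⁻¹⁵ W
In dBm: 10 log₁₀(7.17×10⁻¹⁵ / 10⁻³) = −111.4 dBm

−111.4 dBm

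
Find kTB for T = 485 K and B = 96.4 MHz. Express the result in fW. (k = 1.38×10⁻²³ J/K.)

645 fW

P_n = kTB = 1.38×10⁻²³ × 485 × 9.64×10⁷ = 6.45×10⁻¹³ W = 645 fW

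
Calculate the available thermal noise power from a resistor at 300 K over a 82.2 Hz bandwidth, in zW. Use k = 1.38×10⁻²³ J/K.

P_n = kTB = 1.38×10⁻²³ × 300 × 8.22×10¹ = 3.40×10⁻¹⁹ W = 340 zW

340 zW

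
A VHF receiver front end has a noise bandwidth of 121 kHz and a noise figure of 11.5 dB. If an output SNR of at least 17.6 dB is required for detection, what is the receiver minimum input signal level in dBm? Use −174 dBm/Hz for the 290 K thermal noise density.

Sensitivity = −174 + 10 log₁₀(B) + NF + SNR_min
= −174 + 50.83 + 11.5 + 17.6
= −94.07 dBm → −94.1 dBm

−94.1 dBm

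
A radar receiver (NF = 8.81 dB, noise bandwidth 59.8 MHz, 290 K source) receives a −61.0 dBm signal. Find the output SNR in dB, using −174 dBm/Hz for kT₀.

Noise floor: N = −174 + 10 log₁₀(B) + NF
10 log₁₀(5.98×10⁷) = 77.77 dB
N = −174 + 77.77 + 8.81 = −87.42 dBm
SNR = P_sig − N = −61.0 − (−87.42) = 26.42 dB → 26.4 dB

26.4 dB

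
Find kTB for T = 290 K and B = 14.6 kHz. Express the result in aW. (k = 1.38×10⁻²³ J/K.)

P_n = kTB = 1.38×10⁻²³ × 290 × 1.46×10⁴ = 5.84×10⁻¹⁷ W = 58.4 aW

58.4 aW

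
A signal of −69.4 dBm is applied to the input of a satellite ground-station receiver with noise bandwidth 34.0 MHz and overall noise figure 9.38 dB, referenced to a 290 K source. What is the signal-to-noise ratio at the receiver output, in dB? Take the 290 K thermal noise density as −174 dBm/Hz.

19.9 dB

Noise floor: N = −174 + 10 log₁₀(B) + NF
10 log₁₀(3.40×10⁷) = 75.31 dB
N = −174 + 75.31 + 9.38 = −89.31 dBm
SNR = P_sig − N = −69.4 − (−89.31) = 19.91 dB → 19.9 dB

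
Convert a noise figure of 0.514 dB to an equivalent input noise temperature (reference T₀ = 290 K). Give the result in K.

F = 10^(0.514/10) = 1.12564
T_e = (F − 1)·T₀ = (1.12564 − 1) × 290 = 36.4 K

36.4 K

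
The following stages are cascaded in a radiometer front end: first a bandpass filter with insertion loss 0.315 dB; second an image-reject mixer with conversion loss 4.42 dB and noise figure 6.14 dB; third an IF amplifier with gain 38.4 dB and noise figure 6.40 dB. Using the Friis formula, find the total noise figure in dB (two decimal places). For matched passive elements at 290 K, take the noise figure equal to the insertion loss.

11.59 dB

Convert to linear (a loss of L dB is a gain of −L dB): F_i = 10^(NF_i/10), G_i = 10^(G_i,dB/10)
  Stage 1: F_1 = 10^(0.315/10) = 1.075, G_1 = 10^(−0.315/10) = 0.9300
  Stage 2: F_2 = 10^(6.14/10) = 4.111, G_2 = 10^(−4.42/10) = 0.3614
  Stage 3: F_3 = 10^(6.40/10) = 4.365, G_3 = 10^(38.4/10) = 6918
Friis cascade:
  F = 1.075 + (4.111 − 1)/0.9300 + (4.365 − 1)/0.3361 = 14.43
NF = 10 log₁₀(14.43) = 11.59 dB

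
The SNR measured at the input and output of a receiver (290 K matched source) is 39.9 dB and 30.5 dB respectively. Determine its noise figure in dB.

9.4 dB

NF (dB) = SNR_in(dB) − SNR_out(dB) when the source is at T₀
NF = 39.9 − 30.5 = 9.4 dB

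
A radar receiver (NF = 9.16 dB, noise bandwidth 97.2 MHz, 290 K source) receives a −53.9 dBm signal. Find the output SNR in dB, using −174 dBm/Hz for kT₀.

Noise floor: N = −174 + 10 log₁₀(B) + NF
10 log₁₀(9.72×10⁷) = 79.88 dB
N = −174 + 79.88 + 9.16 = −84.96 dBm
SNR = P_sig − N = −53.9 − (−84.96) = 31.06 dB → 31.1 dB

31.1 dB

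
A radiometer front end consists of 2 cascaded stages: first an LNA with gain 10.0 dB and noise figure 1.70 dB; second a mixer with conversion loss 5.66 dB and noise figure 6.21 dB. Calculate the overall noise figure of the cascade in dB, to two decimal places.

Convert to linear (a loss of L dB is a gain of −L dB): F_i = 10^(NF_i/10), G_i = 10^(G_i,dB/10)
  Stage 1: F_1 = 10^(1.70/10) = 1.479, G_1 = 10^(10.0/10) = 10.00
  Stage 2: F_2 = 10^(6.21/10) = 4.178, G_2 = 10^(−5.66/10) = 0.2716
Friis cascade:
  F = 1.479 + (4.178 − 1)/10.00 = 1.797
NF = 10 log₁₀(1.797) = 2.55 dB

2.55 dB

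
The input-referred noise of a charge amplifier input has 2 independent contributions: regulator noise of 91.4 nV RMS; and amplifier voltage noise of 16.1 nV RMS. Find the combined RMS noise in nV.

Uncorrelated sources add in power (mean-square): V_tot = √(ΣV_i²)
V_tot = √[(9.14×10⁻⁸)² + (1.61×10⁻⁸)²] = 9.28×10⁻⁸ V = 92.8 nV

92.8 nV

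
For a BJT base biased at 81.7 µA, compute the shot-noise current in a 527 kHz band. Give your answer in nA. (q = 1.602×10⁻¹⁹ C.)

I_n = √(2qI·B)
2qI·B = 2 × 1.602×10⁻¹⁹ × 8.17×10⁻⁵ × 5.27×10⁵ = 1.38×10⁻¹⁷ A²
I_n = √(1.38×10⁻¹⁷) = 3.71×10⁻⁹ A = 3.71 nA

3.71 nA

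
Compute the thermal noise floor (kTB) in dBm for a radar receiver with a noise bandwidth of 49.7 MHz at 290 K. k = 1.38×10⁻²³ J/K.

−97.0 dBm

P_n = kTB = 1.38×10⁻²³ × 290 × 4.97×10⁷ = 1.99×10⁻¹³ W
In dBm: 10 log₁₀(1.99×10⁻¹³ / 10⁻³) = −97.0 dBm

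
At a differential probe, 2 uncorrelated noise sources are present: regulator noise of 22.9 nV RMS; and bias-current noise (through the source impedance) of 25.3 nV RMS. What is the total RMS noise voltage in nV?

34.1 nV

Uncorrelated sources add in power (mean-square): V_tot = √(ΣV_i²)
V_tot = √[(2.29×10⁻⁸)² + (2.53×10⁻⁸)²] = 3.41×10⁻⁸ V = 34.1 nV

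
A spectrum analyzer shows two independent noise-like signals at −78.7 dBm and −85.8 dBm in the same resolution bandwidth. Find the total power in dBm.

Convert to linear, add, convert back:
P₁ = 1.35×10⁻¹¹ W, P₂ = 2.63×10⁻¹² W
P_tot = 1.61×10⁻¹¹ W → 10 log₁₀(P_tot / 10⁻³) = −77.9 dBm

−77.9 dBm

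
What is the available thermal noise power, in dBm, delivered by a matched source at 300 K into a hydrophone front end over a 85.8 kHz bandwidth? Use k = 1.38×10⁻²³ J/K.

P_n = kTB = 1.38×10⁻²³ × 300 × 8.58×10⁴ = 3.55×10⁻¹⁶ W
In dBm: 10 log₁₀(3.55×10⁻¹⁶ / 10⁻³) = −124.5 dBm

−124.5 dBm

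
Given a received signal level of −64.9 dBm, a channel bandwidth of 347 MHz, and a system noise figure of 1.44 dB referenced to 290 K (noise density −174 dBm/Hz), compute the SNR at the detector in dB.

Noise floor: N = −174 + 10 log₁₀(B) + NF
10 log₁₀(3.47×10⁸) = 85.4 dB
N = −174 + 85.4 + 1.44 = −87.16 dBm
SNR = P_sig − N = −64.9 − (−87.16) = 22.26 dB → 22.3 dB

22.3 dB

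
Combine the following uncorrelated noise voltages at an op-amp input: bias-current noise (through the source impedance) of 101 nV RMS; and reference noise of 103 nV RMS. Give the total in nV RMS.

144 nV

Uncorrelated sources add in power (mean-square): V_tot = √(ΣV_i²)
V_tot = √[(1.01×10⁻⁷)² + (1.03×10⁻⁷)²] = 1.44×10⁻⁷ V = 144 nV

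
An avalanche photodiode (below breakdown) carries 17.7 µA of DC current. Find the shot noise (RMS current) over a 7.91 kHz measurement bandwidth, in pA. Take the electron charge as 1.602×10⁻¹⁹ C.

212 pA

I_n = √(2qI·B)
2qI·B = 2 × 1.602×10⁻¹⁹ × 1.77×10⁻⁵ × 7.91×10³ = 4.49×10⁻²⁰ A²
I_n = √(4.49×10⁻²⁰) = 2.12×10⁻¹⁰ A = 212 pA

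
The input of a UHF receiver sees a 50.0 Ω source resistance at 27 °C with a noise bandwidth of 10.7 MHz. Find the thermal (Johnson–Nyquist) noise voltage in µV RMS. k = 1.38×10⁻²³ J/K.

2.98 µV

T = 27 °C + 273.15 = 300.15 K
V_n = √(4kTRB)
4kTRB = 4 × 1.38×10⁻²³ × 300.15 × 5.00×10¹ × 1.07×10⁷ = 8.86×10⁻¹² V²
V_n = √(8.86×10⁻¹²) = 2.98×10⁻⁶ V = 2.98 µV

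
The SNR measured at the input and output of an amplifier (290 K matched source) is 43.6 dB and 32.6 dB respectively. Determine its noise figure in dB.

NF (dB) = SNR_in(dB) − SNR_out(dB) when the source is at T₀
NF = 43.6 − 32.6 = 11.0 dB

11.0 dB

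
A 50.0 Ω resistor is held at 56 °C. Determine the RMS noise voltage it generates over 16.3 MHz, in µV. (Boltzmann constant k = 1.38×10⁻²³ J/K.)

3.85 µV

T = 56 °C + 273.15 = 329.15 K
V_n = √(4kTRB)
4kTRB = 4 × 1.38×10⁻²³ × 329.15 × 5.00×10¹ × 1.63×10⁷ = 1.48×10⁻¹¹ V²
V_n = √(1.48×10⁻¹¹) = 3.85×10⁻⁶ V = 3.85 µV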